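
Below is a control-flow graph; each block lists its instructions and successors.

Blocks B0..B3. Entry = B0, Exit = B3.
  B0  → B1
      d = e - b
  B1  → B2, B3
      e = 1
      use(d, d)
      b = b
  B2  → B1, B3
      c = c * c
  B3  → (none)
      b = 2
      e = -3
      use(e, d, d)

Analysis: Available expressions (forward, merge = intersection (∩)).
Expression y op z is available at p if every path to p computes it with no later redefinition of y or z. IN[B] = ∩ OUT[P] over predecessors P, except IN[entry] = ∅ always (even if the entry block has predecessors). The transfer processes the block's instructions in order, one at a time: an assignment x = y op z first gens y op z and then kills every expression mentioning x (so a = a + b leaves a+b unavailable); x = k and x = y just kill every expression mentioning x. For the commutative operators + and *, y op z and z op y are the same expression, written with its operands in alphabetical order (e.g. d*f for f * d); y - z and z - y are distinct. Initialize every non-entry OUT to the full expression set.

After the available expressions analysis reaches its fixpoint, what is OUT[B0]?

Answer: {e-b}

Derivation:
Converged values:
  B0:   IN={}   OUT={e-b}
  B1:   IN={}   OUT={}
  B2:   IN={}   OUT={}
  B3:   IN={}   OUT={}

B0 is the boundary node: IN[B0] = {}
Applying B0's transfer function to that IN value gives OUT[B0] (row B0 above).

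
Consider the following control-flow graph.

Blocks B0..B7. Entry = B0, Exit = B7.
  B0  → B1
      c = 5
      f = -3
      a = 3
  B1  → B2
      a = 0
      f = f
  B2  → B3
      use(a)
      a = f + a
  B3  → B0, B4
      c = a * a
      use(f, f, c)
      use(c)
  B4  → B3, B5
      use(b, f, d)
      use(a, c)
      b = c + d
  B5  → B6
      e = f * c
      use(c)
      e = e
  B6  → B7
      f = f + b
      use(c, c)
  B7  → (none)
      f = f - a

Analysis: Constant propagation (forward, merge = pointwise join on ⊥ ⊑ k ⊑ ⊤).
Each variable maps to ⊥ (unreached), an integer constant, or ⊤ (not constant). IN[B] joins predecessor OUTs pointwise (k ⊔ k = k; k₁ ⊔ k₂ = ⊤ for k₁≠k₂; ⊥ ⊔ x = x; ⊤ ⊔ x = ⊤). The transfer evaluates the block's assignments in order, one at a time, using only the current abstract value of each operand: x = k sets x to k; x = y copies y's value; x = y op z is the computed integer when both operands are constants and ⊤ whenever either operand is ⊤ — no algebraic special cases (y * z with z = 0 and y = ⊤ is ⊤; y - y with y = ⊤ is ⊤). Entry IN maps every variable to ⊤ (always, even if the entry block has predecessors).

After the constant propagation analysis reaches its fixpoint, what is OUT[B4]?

Answer: {a: -3, b: ⊤, c: 9, d: ⊤, e: ⊤, f: -3}

Working:
Converged values:
  B0:   IN=(all ⊤)   OUT={a:3, c:5, f:-3; rest ⊤}
  B1:   IN={a:3, c:5, f:-3; rest ⊤}   OUT={a:0, c:5, f:-3; rest ⊤}
  B2:   IN={a:0, c:5, f:-3; rest ⊤}   OUT={a:-3, c:5, f:-3; rest ⊤}
  B3:   IN={a:-3, f:-3; rest ⊤}   OUT={a:-3, c:9, f:-3; rest ⊤}
  B4:   IN={a:-3, c:9, f:-3; rest ⊤}   OUT={a:-3, c:9, f:-3; rest ⊤}
  B5:   IN={a:-3, c:9, f:-3; rest ⊤}   OUT={a:-3, c:9, e:-27, f:-3; rest ⊤}
  B6:   IN={a:-3, c:9, e:-27, f:-3; rest ⊤}   OUT={a:-3, c:9, e:-27; rest ⊤}
  B7:   IN={a:-3, c:9, e:-27; rest ⊤}   OUT={a:-3, c:9, e:-27; rest ⊤}

Merge at B4: IN[B4] = OUT[B3] = {a: -3, b: ⊤, c: 9, d: ⊤, e: ⊤, f: -3}
Applying B4's transfer function to that IN value gives OUT[B4] (row B4 above).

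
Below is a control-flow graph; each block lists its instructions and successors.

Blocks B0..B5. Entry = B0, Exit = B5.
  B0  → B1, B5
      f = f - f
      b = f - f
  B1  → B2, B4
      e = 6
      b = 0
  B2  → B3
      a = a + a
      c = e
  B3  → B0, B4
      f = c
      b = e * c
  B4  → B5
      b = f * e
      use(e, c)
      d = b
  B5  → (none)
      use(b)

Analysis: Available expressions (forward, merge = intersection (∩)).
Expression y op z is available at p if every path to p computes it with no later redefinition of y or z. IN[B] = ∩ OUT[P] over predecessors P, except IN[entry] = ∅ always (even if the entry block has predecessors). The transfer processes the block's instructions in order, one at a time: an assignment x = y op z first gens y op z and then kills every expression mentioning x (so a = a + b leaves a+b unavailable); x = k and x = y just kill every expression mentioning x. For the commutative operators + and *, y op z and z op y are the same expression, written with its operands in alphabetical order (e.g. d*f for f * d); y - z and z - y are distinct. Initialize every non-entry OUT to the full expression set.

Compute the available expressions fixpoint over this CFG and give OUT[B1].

Answer: {f-f}

Derivation:
Fixpoint table:
  B0:   IN={}   OUT={f-f}
  B1:   IN={f-f}   OUT={f-f}
  B2:   IN={f-f}   OUT={f-f}
  B3:   IN={f-f}   OUT={c*e}
  B4:   IN={}   OUT={e*f}
  B5:   IN={}   OUT={}

Merge at B1: IN[B1] = OUT[B0] = {f-f}
Applying B1's transfer function to that IN value gives OUT[B1] (row B1 above).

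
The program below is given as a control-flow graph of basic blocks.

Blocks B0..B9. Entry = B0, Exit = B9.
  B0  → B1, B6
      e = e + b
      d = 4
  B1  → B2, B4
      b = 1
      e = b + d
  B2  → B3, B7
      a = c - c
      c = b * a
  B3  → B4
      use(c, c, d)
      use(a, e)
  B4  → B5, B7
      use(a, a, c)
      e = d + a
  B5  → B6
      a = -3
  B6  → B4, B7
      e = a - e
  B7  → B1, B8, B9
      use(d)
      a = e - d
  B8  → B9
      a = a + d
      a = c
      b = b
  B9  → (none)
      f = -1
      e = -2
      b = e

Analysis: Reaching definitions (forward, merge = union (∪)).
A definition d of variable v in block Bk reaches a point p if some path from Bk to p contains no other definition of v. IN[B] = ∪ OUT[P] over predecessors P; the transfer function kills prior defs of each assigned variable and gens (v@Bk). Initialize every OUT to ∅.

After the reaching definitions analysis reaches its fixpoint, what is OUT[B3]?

Converged values:
  B0: | IN={} | OUT={d@B0, e@B0}
  B1: | IN={a@B7, b@B1, c@B2, d@B0, e@B0, e@B1, e@B4, e@B6} | OUT={a@B7, b@B1, c@B2, d@B0, e@B1}
  B2: | IN={a@B7, b@B1, c@B2, d@B0, e@B1} | OUT={a@B2, b@B1, c@B2, d@B0, e@B1}
  B3: | IN={a@B2, b@B1, c@B2, d@B0, e@B1} | OUT={a@B2, b@B1, c@B2, d@B0, e@B1}
  B4: | IN={a@B2, a@B5, a@B7, b@B1, c@B2, d@B0, e@B1, e@B6} | OUT={a@B2, a@B5, a@B7, b@B1, c@B2, d@B0, e@B4}
  B5: | IN={a@B2, a@B5, a@B7, b@B1, c@B2, d@B0, e@B4} | OUT={a@B5, b@B1, c@B2, d@B0, e@B4}
  B6: | IN={a@B5, b@B1, c@B2, d@B0, e@B0, e@B4} | OUT={a@B5, b@B1, c@B2, d@B0, e@B6}
  B7: | IN={a@B2, a@B5, a@B7, b@B1, c@B2, d@B0, e@B1, e@B4, e@B6} | OUT={a@B7, b@B1, c@B2, d@B0, e@B1, e@B4, e@B6}
  B8: | IN={a@B7, b@B1, c@B2, d@B0, e@B1, e@B4, e@B6} | OUT={a@B8, b@B8, c@B2, d@B0, e@B1, e@B4, e@B6}
  B9: | IN={a@B7, a@B8, b@B1, b@B8, c@B2, d@B0, e@B1, e@B4, e@B6} | OUT={a@B7, a@B8, b@B9, c@B2, d@B0, e@B9, f@B9}

Merge at B3: IN[B3] = OUT[B2] = {a@B2, b@B1, c@B2, d@B0, e@B1}
Applying B3's transfer function to that IN value gives OUT[B3] (row B3 above).

Answer: {a@B2, b@B1, c@B2, d@B0, e@B1}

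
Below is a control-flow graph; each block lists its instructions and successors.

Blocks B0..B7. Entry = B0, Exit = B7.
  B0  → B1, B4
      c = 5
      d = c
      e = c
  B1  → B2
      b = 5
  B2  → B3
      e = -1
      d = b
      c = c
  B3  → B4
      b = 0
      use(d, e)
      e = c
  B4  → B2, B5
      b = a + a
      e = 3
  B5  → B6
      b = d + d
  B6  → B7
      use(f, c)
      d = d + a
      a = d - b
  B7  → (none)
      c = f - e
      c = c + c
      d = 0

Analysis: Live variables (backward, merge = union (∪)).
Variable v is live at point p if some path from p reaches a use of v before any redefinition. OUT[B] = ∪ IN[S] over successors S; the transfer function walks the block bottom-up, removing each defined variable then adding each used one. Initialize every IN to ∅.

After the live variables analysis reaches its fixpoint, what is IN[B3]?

Converged values:
  B0:  IN={a, f}  OUT={a, c, d, f}
  B1:  IN={a, c, f}  OUT={a, b, c, f}
  B2:  IN={a, b, c, f}  OUT={a, c, d, e, f}
  B3:  IN={a, c, d, e, f}  OUT={a, c, d, f}
  B4:  IN={a, c, d, f}  OUT={a, b, c, d, e, f}
  B5:  IN={a, c, d, e, f}  OUT={a, b, c, d, e, f}
  B6:  IN={a, b, c, d, e, f}  OUT={e, f}
  B7:  IN={e, f}  OUT={}

Merge at B3: OUT[B3] = IN[B4] = {a, c, d, f}
Applying B3's transfer function to that OUT value gives IN[B3] (row B3 above).

Answer: {a, c, d, e, f}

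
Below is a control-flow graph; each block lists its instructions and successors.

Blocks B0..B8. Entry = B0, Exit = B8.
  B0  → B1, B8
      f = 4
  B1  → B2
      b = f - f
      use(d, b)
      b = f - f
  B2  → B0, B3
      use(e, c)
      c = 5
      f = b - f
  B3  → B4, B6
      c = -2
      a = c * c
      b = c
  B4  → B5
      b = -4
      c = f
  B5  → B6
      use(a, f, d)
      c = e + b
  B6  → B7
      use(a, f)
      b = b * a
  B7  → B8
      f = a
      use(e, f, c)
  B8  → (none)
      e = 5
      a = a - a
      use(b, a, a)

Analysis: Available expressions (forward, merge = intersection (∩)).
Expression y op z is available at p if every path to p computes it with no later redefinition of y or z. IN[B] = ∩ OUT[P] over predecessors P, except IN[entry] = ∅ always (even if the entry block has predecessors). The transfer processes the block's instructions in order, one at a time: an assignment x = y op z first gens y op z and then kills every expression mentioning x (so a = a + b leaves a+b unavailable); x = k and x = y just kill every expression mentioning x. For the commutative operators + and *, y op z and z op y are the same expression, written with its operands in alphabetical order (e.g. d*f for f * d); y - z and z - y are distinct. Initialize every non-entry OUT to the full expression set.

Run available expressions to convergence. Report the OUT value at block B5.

Answer: {b+e}

Trace:
Per-block solution:
  B0: | IN={} | OUT={}
  B1: | IN={} | OUT={f-f}
  B2: | IN={f-f} | OUT={}
  B3: | IN={} | OUT={c*c}
  B4: | IN={c*c} | OUT={}
  B5: | IN={} | OUT={b+e}
  B6: | IN={} | OUT={}
  B7: | IN={} | OUT={}
  B8: | IN={} | OUT={}

Merge at B5: IN[B5] = OUT[B4] = {}
Applying B5's transfer function to that IN value gives OUT[B5] (row B5 above).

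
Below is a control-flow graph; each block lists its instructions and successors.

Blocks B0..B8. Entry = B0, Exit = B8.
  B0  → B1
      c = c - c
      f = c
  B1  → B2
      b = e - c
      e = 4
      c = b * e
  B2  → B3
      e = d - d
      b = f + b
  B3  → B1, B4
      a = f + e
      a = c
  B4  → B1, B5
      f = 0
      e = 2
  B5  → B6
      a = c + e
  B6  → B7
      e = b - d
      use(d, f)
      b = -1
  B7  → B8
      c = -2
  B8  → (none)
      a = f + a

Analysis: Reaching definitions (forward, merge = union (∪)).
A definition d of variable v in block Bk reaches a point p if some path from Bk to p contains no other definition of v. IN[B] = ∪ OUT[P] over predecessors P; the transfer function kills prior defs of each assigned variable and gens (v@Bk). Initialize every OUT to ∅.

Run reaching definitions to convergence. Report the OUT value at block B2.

Answer: {a@B3, b@B2, c@B1, e@B2, f@B0, f@B4}

Trace:
Converged values:
  B0: | IN={} | OUT={c@B0, f@B0}
  B1: | IN={a@B3, b@B2, c@B0, c@B1, e@B2, e@B4, f@B0, f@B4} | OUT={a@B3, b@B1, c@B1, e@B1, f@B0, f@B4}
  B2: | IN={a@B3, b@B1, c@B1, e@B1, f@B0, f@B4} | OUT={a@B3, b@B2, c@B1, e@B2, f@B0, f@B4}
  B3: | IN={a@B3, b@B2, c@B1, e@B2, f@B0, f@B4} | OUT={a@B3, b@B2, c@B1, e@B2, f@B0, f@B4}
  B4: | IN={a@B3, b@B2, c@B1, e@B2, f@B0, f@B4} | OUT={a@B3, b@B2, c@B1, e@B4, f@B4}
  B5: | IN={a@B3, b@B2, c@B1, e@B4, f@B4} | OUT={a@B5, b@B2, c@B1, e@B4, f@B4}
  B6: | IN={a@B5, b@B2, c@B1, e@B4, f@B4} | OUT={a@B5, b@B6, c@B1, e@B6, f@B4}
  B7: | IN={a@B5, b@B6, c@B1, e@B6, f@B4} | OUT={a@B5, b@B6, c@B7, e@B6, f@B4}
  B8: | IN={a@B5, b@B6, c@B7, e@B6, f@B4} | OUT={a@B8, b@B6, c@B7, e@B6, f@B4}

Merge at B2: IN[B2] = OUT[B1] = {a@B3, b@B1, c@B1, e@B1, f@B0, f@B4}
Applying B2's transfer function to that IN value gives OUT[B2] (row B2 above).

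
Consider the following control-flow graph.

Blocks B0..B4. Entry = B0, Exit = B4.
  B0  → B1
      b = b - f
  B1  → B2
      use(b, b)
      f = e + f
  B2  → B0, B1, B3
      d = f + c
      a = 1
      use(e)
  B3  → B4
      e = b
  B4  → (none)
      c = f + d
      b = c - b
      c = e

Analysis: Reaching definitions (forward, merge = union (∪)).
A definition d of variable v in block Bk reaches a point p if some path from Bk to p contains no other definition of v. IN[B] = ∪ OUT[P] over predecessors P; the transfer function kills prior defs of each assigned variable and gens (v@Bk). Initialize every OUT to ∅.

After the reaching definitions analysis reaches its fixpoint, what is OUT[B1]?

Answer: {a@B2, b@B0, d@B2, f@B1}

Trace:
Converged values:
  B0:   IN={a@B2, b@B0, d@B2, f@B1}   OUT={a@B2, b@B0, d@B2, f@B1}
  B1:   IN={a@B2, b@B0, d@B2, f@B1}   OUT={a@B2, b@B0, d@B2, f@B1}
  B2:   IN={a@B2, b@B0, d@B2, f@B1}   OUT={a@B2, b@B0, d@B2, f@B1}
  B3:   IN={a@B2, b@B0, d@B2, f@B1}   OUT={a@B2, b@B0, d@B2, e@B3, f@B1}
  B4:   IN={a@B2, b@B0, d@B2, e@B3, f@B1}   OUT={a@B2, b@B4, c@B4, d@B2, e@B3, f@B1}

Merge at B1: IN[B1] = OUT[B0] ⊔ OUT[B2] = {a@B2, b@B0, d@B2, f@B1}
Applying B1's transfer function to that IN value gives OUT[B1] (row B1 above).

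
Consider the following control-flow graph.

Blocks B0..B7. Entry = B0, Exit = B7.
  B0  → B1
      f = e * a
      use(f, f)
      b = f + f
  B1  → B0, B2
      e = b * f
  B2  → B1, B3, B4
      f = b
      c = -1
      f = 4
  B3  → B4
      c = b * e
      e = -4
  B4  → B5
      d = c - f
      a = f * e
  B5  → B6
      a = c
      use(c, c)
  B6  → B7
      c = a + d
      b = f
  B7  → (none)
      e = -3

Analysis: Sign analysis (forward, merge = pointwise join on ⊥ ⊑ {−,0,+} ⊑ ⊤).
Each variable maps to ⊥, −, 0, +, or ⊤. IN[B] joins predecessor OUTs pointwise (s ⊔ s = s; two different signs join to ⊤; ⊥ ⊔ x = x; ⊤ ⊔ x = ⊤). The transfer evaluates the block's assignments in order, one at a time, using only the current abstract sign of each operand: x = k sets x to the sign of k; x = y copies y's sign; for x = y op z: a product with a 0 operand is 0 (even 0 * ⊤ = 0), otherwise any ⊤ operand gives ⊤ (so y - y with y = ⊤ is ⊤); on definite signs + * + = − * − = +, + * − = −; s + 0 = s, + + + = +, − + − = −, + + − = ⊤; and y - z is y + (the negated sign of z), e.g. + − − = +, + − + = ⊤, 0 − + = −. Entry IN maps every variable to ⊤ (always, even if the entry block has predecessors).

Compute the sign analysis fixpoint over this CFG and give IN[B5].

Per-block solution:
  B0: | IN=(all ⊤) | OUT=(all ⊤)
  B1: | IN=(all ⊤) | OUT=(all ⊤)
  B2: | IN=(all ⊤) | OUT={c:-, f:+; rest ⊤}
  B3: | IN={c:-, f:+; rest ⊤} | OUT={e:-, f:+; rest ⊤}
  B4: | IN={f:+; rest ⊤} | OUT={f:+; rest ⊤}
  B5: | IN={f:+; rest ⊤} | OUT={f:+; rest ⊤}
  B6: | IN={f:+; rest ⊤} | OUT={b:+, f:+; rest ⊤}
  B7: | IN={b:+, f:+; rest ⊤} | OUT={b:+, e:-, f:+; rest ⊤}

Merge at B5: IN[B5] = OUT[B4] = {a: ⊤, b: ⊤, c: ⊤, d: ⊤, e: ⊤, f: +}

Answer: {a: ⊤, b: ⊤, c: ⊤, d: ⊤, e: ⊤, f: +}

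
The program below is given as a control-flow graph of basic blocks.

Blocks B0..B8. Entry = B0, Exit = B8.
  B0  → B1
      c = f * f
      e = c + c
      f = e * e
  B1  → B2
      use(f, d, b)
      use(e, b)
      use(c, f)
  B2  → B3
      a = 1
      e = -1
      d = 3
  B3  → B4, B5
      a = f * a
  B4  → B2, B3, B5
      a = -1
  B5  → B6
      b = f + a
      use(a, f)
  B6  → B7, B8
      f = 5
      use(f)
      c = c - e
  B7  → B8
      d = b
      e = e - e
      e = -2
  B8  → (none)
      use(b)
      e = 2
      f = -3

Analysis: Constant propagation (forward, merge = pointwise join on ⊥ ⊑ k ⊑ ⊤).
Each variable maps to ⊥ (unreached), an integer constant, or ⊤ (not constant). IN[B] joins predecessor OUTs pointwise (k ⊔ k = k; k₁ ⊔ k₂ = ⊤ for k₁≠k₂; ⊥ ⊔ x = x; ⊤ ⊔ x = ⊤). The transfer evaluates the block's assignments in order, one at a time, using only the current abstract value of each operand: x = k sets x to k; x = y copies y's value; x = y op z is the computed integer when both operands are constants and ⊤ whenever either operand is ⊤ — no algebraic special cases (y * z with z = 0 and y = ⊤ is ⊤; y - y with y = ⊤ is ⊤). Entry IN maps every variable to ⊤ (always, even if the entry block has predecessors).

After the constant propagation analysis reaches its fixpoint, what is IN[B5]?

Fixpoint table:
  B0: | IN=(all ⊤) | OUT=(all ⊤)
  B1: | IN=(all ⊤) | OUT=(all ⊤)
  B2: | IN=(all ⊤) | OUT={a:1, d:3, e:-1; rest ⊤}
  B3: | IN={d:3, e:-1; rest ⊤} | OUT={d:3, e:-1; rest ⊤}
  B4: | IN={d:3, e:-1; rest ⊤} | OUT={a:-1, d:3, e:-1; rest ⊤}
  B5: | IN={d:3, e:-1; rest ⊤} | OUT={d:3, e:-1; rest ⊤}
  B6: | IN={d:3, e:-1; rest ⊤} | OUT={d:3, e:-1, f:5; rest ⊤}
  B7: | IN={d:3, e:-1, f:5; rest ⊤} | OUT={e:-2, f:5; rest ⊤}
  B8: | IN={f:5; rest ⊤} | OUT={e:2, f:-3; rest ⊤}

Merge at B5: IN[B5] = OUT[B3] ⊔ OUT[B4] = {a: ⊤, b: ⊤, c: ⊤, d: 3, e: -1, f: ⊤}

Answer: {a: ⊤, b: ⊤, c: ⊤, d: 3, e: -1, f: ⊤}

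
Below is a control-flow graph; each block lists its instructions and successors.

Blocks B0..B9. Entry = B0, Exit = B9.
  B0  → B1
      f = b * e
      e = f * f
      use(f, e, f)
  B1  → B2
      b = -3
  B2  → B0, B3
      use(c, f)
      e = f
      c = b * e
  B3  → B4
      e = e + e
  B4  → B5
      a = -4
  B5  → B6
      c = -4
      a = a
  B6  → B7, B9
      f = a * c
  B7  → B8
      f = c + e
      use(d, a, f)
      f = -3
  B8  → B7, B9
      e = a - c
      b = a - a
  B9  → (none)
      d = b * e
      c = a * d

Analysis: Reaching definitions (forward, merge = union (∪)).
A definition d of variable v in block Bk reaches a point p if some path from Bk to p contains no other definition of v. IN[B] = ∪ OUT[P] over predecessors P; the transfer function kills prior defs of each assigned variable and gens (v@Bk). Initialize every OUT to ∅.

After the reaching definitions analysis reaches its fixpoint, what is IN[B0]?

Converged values:
  B0:  IN={b@B1, c@B2, e@B2, f@B0}  OUT={b@B1, c@B2, e@B0, f@B0}
  B1:  IN={b@B1, c@B2, e@B0, f@B0}  OUT={b@B1, c@B2, e@B0, f@B0}
  B2:  IN={b@B1, c@B2, e@B0, f@B0}  OUT={b@B1, c@B2, e@B2, f@B0}
  B3:  IN={b@B1, c@B2, e@B2, f@B0}  OUT={b@B1, c@B2, e@B3, f@B0}
  B4:  IN={b@B1, c@B2, e@B3, f@B0}  OUT={a@B4, b@B1, c@B2, e@B3, f@B0}
  B5:  IN={a@B4, b@B1, c@B2, e@B3, f@B0}  OUT={a@B5, b@B1, c@B5, e@B3, f@B0}
  B6:  IN={a@B5, b@B1, c@B5, e@B3, f@B0}  OUT={a@B5, b@B1, c@B5, e@B3, f@B6}
  B7:  IN={a@B5, b@B1, b@B8, c@B5, e@B3, e@B8, f@B6, f@B7}  OUT={a@B5, b@B1, b@B8, c@B5, e@B3, e@B8, f@B7}
  B8:  IN={a@B5, b@B1, b@B8, c@B5, e@B3, e@B8, f@B7}  OUT={a@B5, b@B8, c@B5, e@B8, f@B7}
  B9:  IN={a@B5, b@B1, b@B8, c@B5, e@B3, e@B8, f@B6, f@B7}  OUT={a@B5, b@B1, b@B8, c@B9, d@B9, e@B3, e@B8, f@B6, f@B7}

Merge at B0 (entry node, so the boundary value {} is joined with the incoming edge(s)): IN[B0] = {} ⊔ OUT[B2] = {b@B1, c@B2, e@B2, f@B0}

Answer: {b@B1, c@B2, e@B2, f@B0}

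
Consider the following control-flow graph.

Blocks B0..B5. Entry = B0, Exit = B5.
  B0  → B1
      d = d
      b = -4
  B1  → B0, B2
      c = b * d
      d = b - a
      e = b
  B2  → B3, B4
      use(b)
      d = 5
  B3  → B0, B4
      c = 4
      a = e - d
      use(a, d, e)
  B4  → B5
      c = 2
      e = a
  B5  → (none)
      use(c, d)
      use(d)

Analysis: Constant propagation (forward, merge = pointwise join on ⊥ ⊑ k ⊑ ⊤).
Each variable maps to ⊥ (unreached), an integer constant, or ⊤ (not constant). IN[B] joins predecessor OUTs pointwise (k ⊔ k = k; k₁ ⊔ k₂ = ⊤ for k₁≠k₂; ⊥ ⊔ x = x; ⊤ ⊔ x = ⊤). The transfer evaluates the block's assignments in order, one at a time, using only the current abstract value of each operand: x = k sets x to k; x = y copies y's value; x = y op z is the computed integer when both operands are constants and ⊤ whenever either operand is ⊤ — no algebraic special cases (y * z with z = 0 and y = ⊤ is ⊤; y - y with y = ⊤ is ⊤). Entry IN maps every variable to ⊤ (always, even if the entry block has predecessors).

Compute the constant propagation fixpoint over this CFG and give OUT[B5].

Converged values:
  B0:   IN=(all ⊤)   OUT={b:-4; rest ⊤}
  B1:   IN={b:-4; rest ⊤}   OUT={b:-4, e:-4; rest ⊤}
  B2:   IN={b:-4, e:-4; rest ⊤}   OUT={b:-4, d:5, e:-4; rest ⊤}
  B3:   IN={b:-4, d:5, e:-4; rest ⊤}   OUT={a:-9, b:-4, c:4, d:5, e:-4; rest ⊤}
  B4:   IN={b:-4, d:5, e:-4; rest ⊤}   OUT={b:-4, c:2, d:5; rest ⊤}
  B5:   IN={b:-4, c:2, d:5; rest ⊤}   OUT={b:-4, c:2, d:5; rest ⊤}

Merge at B5: IN[B5] = OUT[B4] = {a: ⊤, b: -4, c: 2, d: 5, e: ⊤, f: ⊤}
Applying B5's transfer function to that IN value gives OUT[B5] (row B5 above).

Answer: {a: ⊤, b: -4, c: 2, d: 5, e: ⊤, f: ⊤}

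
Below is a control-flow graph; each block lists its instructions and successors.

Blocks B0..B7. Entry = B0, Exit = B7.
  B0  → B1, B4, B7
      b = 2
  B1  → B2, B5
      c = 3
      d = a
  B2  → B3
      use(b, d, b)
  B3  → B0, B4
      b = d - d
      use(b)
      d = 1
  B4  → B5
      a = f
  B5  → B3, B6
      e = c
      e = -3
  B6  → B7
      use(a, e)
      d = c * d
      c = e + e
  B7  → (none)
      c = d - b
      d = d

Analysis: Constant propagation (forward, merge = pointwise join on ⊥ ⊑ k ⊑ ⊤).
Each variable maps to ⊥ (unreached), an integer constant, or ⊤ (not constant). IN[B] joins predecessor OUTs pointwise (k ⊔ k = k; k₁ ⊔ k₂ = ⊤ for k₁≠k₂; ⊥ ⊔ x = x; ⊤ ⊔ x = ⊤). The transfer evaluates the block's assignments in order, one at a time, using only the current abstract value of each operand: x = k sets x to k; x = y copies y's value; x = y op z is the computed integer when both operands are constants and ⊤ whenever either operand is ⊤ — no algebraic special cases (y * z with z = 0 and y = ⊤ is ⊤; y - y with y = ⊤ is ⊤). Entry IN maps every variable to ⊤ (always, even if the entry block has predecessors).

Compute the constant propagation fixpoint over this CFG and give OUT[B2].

Answer: {a: ⊤, b: 2, c: 3, d: ⊤, e: ⊤, f: ⊤}

Derivation:
Fixpoint table:
  B0: | IN=(all ⊤) | OUT={b:2; rest ⊤}
  B1: | IN={b:2; rest ⊤} | OUT={b:2, c:3; rest ⊤}
  B2: | IN={b:2, c:3; rest ⊤} | OUT={b:2, c:3; rest ⊤}
  B3: | IN=(all ⊤) | OUT={d:1; rest ⊤}
  B4: | IN=(all ⊤) | OUT=(all ⊤)
  B5: | IN=(all ⊤) | OUT={e:-3; rest ⊤}
  B6: | IN={e:-3; rest ⊤} | OUT={c:-6, e:-3; rest ⊤}
  B7: | IN=(all ⊤) | OUT=(all ⊤)

Merge at B2: IN[B2] = OUT[B1] = {a: ⊤, b: 2, c: 3, d: ⊤, e: ⊤, f: ⊤}
Applying B2's transfer function to that IN value gives OUT[B2] (row B2 above).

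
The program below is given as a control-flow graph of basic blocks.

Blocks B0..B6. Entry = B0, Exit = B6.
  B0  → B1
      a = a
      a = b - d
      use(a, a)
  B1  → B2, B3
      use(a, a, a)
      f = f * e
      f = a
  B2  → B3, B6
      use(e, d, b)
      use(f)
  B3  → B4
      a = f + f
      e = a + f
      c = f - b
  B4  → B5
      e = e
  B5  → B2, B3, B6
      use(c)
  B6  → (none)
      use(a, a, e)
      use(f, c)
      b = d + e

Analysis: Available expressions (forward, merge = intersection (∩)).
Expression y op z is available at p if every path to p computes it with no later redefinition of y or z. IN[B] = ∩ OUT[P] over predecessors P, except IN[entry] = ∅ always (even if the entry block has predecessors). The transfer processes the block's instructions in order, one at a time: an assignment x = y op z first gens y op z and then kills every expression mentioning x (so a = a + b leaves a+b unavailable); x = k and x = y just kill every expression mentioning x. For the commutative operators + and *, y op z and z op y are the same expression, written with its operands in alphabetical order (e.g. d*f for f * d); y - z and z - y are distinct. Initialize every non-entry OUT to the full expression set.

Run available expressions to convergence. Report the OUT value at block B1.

Answer: {b-d}

Working:
Converged values:
  B0:   IN={}   OUT={b-d}
  B1:   IN={b-d}   OUT={b-d}
  B2:   IN={b-d}   OUT={b-d}
  B3:   IN={b-d}   OUT={a+f, b-d, f+f, f-b}
  B4:   IN={a+f, b-d, f+f, f-b}   OUT={a+f, b-d, f+f, f-b}
  B5:   IN={a+f, b-d, f+f, f-b}   OUT={a+f, b-d, f+f, f-b}
  B6:   IN={b-d}   OUT={d+e}

Merge at B1: IN[B1] = OUT[B0] = {b-d}
Applying B1's transfer function to that IN value gives OUT[B1] (row B1 above).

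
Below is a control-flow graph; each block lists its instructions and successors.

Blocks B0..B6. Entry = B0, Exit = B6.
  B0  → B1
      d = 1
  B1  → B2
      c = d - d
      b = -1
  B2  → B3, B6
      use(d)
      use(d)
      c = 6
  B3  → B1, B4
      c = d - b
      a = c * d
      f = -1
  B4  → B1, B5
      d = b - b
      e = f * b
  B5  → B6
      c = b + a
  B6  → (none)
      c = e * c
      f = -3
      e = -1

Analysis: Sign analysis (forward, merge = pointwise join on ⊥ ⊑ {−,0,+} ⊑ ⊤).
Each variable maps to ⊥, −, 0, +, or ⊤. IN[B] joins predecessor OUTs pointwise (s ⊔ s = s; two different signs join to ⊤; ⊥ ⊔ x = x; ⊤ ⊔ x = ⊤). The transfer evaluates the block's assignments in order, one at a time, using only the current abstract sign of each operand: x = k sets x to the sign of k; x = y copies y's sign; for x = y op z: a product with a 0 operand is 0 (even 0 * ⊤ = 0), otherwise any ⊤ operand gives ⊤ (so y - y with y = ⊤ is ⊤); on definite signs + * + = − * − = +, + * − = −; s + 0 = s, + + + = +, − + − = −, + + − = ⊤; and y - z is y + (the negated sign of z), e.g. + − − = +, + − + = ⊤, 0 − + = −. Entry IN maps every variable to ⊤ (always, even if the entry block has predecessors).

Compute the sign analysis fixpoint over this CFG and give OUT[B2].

Answer: {a: ⊤, b: -, c: +, d: ⊤, e: ⊤, f: ⊤}

Derivation:
Per-block solution:
  B0: | IN=(all ⊤) | OUT={d:+; rest ⊤}
  B1: | IN=(all ⊤) | OUT={b:-; rest ⊤}
  B2: | IN={b:-; rest ⊤} | OUT={b:-, c:+; rest ⊤}
  B3: | IN={b:-, c:+; rest ⊤} | OUT={b:-, f:-; rest ⊤}
  B4: | IN={b:-, f:-; rest ⊤} | OUT={b:-, e:+, f:-; rest ⊤}
  B5: | IN={b:-, e:+, f:-; rest ⊤} | OUT={b:-, e:+, f:-; rest ⊤}
  B6: | IN={b:-; rest ⊤} | OUT={b:-, e:-, f:-; rest ⊤}

Merge at B2: IN[B2] = OUT[B1] = {a: ⊤, b: -, c: ⊤, d: ⊤, e: ⊤, f: ⊤}
Applying B2's transfer function to that IN value gives OUT[B2] (row B2 above).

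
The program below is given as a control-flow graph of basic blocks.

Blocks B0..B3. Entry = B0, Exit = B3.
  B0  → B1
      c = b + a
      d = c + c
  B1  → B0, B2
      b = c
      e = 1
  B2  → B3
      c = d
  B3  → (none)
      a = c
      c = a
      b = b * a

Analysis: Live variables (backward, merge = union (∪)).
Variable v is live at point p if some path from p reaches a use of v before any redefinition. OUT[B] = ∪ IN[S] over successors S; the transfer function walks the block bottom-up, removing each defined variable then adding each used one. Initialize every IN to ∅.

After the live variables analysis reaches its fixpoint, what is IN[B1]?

Converged values:
  B0: | IN={a, b} | OUT={a, c, d}
  B1: | IN={a, c, d} | OUT={a, b, d}
  B2: | IN={b, d} | OUT={b, c}
  B3: | IN={b, c} | OUT={}

Merge at B1: OUT[B1] = IN[B0] ⊔ IN[B2] = {a, b, d}
Applying B1's transfer function to that OUT value gives IN[B1] (row B1 above).

Answer: {a, c, d}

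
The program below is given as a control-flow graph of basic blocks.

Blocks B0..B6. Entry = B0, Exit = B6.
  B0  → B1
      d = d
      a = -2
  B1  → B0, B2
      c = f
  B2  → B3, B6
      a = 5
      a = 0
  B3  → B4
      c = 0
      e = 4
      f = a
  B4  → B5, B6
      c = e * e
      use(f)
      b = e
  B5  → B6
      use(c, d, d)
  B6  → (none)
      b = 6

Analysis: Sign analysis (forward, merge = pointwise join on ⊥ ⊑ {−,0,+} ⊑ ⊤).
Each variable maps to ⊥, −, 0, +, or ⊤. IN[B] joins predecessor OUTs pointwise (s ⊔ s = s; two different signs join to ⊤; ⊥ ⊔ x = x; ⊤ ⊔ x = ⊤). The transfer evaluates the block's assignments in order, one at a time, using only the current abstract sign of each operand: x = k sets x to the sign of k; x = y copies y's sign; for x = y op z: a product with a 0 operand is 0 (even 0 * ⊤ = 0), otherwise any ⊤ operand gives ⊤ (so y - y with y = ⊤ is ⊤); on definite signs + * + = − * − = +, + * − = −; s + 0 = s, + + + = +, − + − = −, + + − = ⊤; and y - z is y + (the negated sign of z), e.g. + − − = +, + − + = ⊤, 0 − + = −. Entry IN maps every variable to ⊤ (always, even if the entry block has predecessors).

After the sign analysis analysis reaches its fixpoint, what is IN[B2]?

Answer: {a: -, b: ⊤, c: ⊤, d: ⊤, e: ⊤, f: ⊤}

Working:
Converged values:
  B0: | IN=(all ⊤) | OUT={a:-; rest ⊤}
  B1: | IN={a:-; rest ⊤} | OUT={a:-; rest ⊤}
  B2: | IN={a:-; rest ⊤} | OUT={a:0; rest ⊤}
  B3: | IN={a:0; rest ⊤} | OUT={a:0, c:0, e:+, f:0; rest ⊤}
  B4: | IN={a:0, c:0, e:+, f:0; rest ⊤} | OUT={a:0, b:+, c:+, e:+, f:0; rest ⊤}
  B5: | IN={a:0, b:+, c:+, e:+, f:0; rest ⊤} | OUT={a:0, b:+, c:+, e:+, f:0; rest ⊤}
  B6: | IN={a:0; rest ⊤} | OUT={a:0, b:+; rest ⊤}

Merge at B2: IN[B2] = OUT[B1] = {a: -, b: ⊤, c: ⊤, d: ⊤, e: ⊤, f: ⊤}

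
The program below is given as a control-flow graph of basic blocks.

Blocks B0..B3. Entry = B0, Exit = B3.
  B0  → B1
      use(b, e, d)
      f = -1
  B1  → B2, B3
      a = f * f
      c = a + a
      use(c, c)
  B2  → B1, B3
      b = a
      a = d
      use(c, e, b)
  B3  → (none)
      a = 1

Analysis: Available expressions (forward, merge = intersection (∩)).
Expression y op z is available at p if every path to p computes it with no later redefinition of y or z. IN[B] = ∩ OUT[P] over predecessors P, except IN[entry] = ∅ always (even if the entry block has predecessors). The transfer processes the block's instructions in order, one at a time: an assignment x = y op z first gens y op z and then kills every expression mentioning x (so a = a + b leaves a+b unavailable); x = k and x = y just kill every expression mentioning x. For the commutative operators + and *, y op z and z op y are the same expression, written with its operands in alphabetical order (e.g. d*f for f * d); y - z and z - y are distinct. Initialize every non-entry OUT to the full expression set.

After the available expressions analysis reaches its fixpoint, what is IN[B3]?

Converged values:
  B0:  IN={}  OUT={}
  B1:  IN={}  OUT={a+a, f*f}
  B2:  IN={a+a, f*f}  OUT={f*f}
  B3:  IN={f*f}  OUT={f*f}

Merge at B3: IN[B3] = OUT[B1] ∩ OUT[B2] = {f*f}

Answer: {f*f}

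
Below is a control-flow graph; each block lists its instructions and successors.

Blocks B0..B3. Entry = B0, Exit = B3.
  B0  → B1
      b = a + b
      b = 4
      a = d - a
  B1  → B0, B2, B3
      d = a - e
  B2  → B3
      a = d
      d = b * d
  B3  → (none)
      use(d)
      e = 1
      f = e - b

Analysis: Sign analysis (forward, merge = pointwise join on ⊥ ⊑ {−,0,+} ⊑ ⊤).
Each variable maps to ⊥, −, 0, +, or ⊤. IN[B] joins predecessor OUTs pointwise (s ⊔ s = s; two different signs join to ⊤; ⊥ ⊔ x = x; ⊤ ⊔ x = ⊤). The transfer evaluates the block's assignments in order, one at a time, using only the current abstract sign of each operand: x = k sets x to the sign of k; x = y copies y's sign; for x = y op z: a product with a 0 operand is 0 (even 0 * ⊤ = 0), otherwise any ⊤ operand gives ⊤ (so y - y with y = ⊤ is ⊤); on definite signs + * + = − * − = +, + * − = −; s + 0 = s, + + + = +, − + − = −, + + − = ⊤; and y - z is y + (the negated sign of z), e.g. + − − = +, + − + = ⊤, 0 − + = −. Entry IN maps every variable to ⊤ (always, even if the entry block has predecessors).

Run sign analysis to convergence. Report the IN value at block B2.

Per-block solution:
  B0: | IN=(all ⊤) | OUT={b:+; rest ⊤}
  B1: | IN={b:+; rest ⊤} | OUT={b:+; rest ⊤}
  B2: | IN={b:+; rest ⊤} | OUT={b:+; rest ⊤}
  B3: | IN={b:+; rest ⊤} | OUT={b:+, e:+; rest ⊤}

Merge at B2: IN[B2] = OUT[B1] = {a: ⊤, b: +, c: ⊤, d: ⊤, e: ⊤, f: ⊤}

Answer: {a: ⊤, b: +, c: ⊤, d: ⊤, e: ⊤, f: ⊤}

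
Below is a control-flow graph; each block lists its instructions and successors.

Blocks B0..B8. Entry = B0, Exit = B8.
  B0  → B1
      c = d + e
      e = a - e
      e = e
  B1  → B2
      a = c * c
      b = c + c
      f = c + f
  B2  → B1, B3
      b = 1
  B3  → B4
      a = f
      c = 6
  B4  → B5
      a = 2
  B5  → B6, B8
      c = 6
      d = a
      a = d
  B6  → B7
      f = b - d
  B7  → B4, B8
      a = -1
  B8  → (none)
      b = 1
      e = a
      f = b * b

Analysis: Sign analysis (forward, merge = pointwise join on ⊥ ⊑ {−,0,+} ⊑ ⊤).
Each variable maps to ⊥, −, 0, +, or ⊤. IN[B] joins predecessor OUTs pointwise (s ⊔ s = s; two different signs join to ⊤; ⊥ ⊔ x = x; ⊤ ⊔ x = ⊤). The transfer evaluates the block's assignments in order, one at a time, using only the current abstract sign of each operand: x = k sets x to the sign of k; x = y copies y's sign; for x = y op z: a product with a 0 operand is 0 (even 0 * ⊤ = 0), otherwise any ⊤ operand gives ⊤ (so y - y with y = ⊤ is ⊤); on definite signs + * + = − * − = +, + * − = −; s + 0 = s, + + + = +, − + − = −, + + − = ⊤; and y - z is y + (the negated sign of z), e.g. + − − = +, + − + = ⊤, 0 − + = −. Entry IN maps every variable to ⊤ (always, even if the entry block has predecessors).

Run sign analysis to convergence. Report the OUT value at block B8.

Answer: {a: ⊤, b: +, c: +, d: +, e: ⊤, f: +}

Derivation:
Converged values:
  B0:   IN=(all ⊤)   OUT=(all ⊤)
  B1:   IN=(all ⊤)   OUT=(all ⊤)
  B2:   IN=(all ⊤)   OUT={b:+; rest ⊤}
  B3:   IN={b:+; rest ⊤}   OUT={b:+, c:+; rest ⊤}
  B4:   IN={b:+, c:+; rest ⊤}   OUT={a:+, b:+, c:+; rest ⊤}
  B5:   IN={a:+, b:+, c:+; rest ⊤}   OUT={a:+, b:+, c:+, d:+; rest ⊤}
  B6:   IN={a:+, b:+, c:+, d:+; rest ⊤}   OUT={a:+, b:+, c:+, d:+; rest ⊤}
  B7:   IN={a:+, b:+, c:+, d:+; rest ⊤}   OUT={a:-, b:+, c:+, d:+; rest ⊤}
  B8:   IN={b:+, c:+, d:+; rest ⊤}   OUT={b:+, c:+, d:+, f:+; rest ⊤}

Merge at B8: IN[B8] = OUT[B5] ⊔ OUT[B7] = {a: ⊤, b: +, c: +, d: +, e: ⊤, f: ⊤}
Applying B8's transfer function to that IN value gives OUT[B8] (row B8 above).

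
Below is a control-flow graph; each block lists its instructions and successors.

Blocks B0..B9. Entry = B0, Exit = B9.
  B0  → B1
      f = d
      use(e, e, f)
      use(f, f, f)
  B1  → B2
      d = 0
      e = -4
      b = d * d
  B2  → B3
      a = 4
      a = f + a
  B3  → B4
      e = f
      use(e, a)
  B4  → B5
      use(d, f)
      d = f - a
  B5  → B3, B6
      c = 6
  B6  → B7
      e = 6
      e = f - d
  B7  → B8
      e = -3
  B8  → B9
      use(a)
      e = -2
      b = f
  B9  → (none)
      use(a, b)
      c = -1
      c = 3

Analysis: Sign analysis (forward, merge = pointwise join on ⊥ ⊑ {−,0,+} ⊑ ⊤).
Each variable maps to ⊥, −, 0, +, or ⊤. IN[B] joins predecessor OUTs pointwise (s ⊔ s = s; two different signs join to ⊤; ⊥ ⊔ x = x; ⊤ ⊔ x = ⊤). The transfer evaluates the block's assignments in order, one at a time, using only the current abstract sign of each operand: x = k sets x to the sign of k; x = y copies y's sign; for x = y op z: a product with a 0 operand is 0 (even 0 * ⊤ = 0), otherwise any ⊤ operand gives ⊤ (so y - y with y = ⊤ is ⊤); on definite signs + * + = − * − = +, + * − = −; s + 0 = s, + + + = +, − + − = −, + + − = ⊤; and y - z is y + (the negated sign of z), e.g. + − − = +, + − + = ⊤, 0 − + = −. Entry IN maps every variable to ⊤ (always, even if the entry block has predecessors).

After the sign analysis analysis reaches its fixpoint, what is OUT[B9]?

Converged values:
  B0:   IN=(all ⊤)   OUT=(all ⊤)
  B1:   IN=(all ⊤)   OUT={b:0, d:0, e:-; rest ⊤}
  B2:   IN={b:0, d:0, e:-; rest ⊤}   OUT={b:0, d:0, e:-; rest ⊤}
  B3:   IN={b:0; rest ⊤}   OUT={b:0; rest ⊤}
  B4:   IN={b:0; rest ⊤}   OUT={b:0; rest ⊤}
  B5:   IN={b:0; rest ⊤}   OUT={b:0, c:+; rest ⊤}
  B6:   IN={b:0, c:+; rest ⊤}   OUT={b:0, c:+; rest ⊤}
  B7:   IN={b:0, c:+; rest ⊤}   OUT={b:0, c:+, e:-; rest ⊤}
  B8:   IN={b:0, c:+, e:-; rest ⊤}   OUT={c:+, e:-; rest ⊤}
  B9:   IN={c:+, e:-; rest ⊤}   OUT={c:+, e:-; rest ⊤}

Merge at B9: IN[B9] = OUT[B8] = {a: ⊤, b: ⊤, c: +, d: ⊤, e: -, f: ⊤}
Applying B9's transfer function to that IN value gives OUT[B9] (row B9 above).

Answer: {a: ⊤, b: ⊤, c: +, d: ⊤, e: -, f: ⊤}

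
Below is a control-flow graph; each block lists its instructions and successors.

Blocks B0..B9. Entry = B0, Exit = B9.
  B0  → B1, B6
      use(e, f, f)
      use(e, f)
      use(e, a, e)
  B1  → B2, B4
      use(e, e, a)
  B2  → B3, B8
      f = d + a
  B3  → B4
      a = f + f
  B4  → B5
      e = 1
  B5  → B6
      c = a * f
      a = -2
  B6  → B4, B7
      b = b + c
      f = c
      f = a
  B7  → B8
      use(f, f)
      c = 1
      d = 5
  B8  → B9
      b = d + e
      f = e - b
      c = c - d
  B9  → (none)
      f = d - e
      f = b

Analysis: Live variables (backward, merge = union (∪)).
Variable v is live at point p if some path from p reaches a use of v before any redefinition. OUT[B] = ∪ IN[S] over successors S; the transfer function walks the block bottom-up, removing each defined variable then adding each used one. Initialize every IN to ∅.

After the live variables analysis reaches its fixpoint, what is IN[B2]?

Per-block solution:
  B0: | IN={a, b, c, d, e, f} | OUT={a, b, c, d, e, f}
  B1: | IN={a, b, c, d, e, f} | OUT={a, b, c, d, e, f}
  B2: | IN={a, b, c, d, e} | OUT={b, c, d, e, f}
  B3: | IN={b, f} | OUT={a, b, f}
  B4: | IN={a, b, f} | OUT={a, b, e, f}
  B5: | IN={a, b, e, f} | OUT={a, b, c, e}
  B6: | IN={a, b, c, e} | OUT={a, b, e, f}
  B7: | IN={e, f} | OUT={c, d, e}
  B8: | IN={c, d, e} | OUT={b, d, e}
  B9: | IN={b, d, e} | OUT={}

Merge at B2: OUT[B2] = IN[B3] ⊔ IN[B8] = {b, c, d, e, f}
Applying B2's transfer function to that OUT value gives IN[B2] (row B2 above).

Answer: {a, b, c, d, e}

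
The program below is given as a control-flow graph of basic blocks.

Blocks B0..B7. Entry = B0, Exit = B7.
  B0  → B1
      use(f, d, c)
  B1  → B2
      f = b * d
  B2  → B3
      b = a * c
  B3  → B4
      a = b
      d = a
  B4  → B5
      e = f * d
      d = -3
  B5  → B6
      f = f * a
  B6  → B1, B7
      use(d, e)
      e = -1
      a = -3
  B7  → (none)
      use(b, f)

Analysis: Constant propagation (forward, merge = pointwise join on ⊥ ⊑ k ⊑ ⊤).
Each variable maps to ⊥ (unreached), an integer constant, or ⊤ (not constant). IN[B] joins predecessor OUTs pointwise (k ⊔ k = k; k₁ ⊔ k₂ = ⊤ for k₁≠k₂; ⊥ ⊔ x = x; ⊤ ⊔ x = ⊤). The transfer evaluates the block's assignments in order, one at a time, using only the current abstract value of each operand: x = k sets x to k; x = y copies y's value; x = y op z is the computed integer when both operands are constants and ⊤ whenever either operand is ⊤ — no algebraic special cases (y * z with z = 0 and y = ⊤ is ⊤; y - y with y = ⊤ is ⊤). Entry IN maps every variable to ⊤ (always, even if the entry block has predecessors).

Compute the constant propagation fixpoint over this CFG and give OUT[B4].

Answer: {a: ⊤, b: ⊤, c: ⊤, d: -3, e: ⊤, f: ⊤}

Working:
Fixpoint table:
  B0:  IN=(all ⊤)  OUT=(all ⊤)
  B1:  IN=(all ⊤)  OUT=(all ⊤)
  B2:  IN=(all ⊤)  OUT=(all ⊤)
  B3:  IN=(all ⊤)  OUT=(all ⊤)
  B4:  IN=(all ⊤)  OUT={d:-3; rest ⊤}
  B5:  IN={d:-3; rest ⊤}  OUT={d:-3; rest ⊤}
  B6:  IN={d:-3; rest ⊤}  OUT={a:-3, d:-3, e:-1; rest ⊤}
  B7:  IN={a:-3, d:-3, e:-1; rest ⊤}  OUT={a:-3, d:-3, e:-1; rest ⊤}

Merge at B4: IN[B4] = OUT[B3] = {a: ⊤, b: ⊤, c: ⊤, d: ⊤, e: ⊤, f: ⊤}
Applying B4's transfer function to that IN value gives OUT[B4] (row B4 above).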